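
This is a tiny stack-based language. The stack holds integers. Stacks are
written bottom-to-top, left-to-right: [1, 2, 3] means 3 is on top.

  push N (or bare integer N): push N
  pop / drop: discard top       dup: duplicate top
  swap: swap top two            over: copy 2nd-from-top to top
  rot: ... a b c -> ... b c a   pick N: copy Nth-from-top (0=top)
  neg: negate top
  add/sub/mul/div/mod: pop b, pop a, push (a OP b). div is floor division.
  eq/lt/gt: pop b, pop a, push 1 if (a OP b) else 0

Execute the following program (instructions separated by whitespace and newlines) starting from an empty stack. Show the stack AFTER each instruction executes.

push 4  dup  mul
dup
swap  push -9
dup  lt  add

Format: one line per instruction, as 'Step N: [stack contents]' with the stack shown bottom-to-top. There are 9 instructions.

Step 1: [4]
Step 2: [4, 4]
Step 3: [16]
Step 4: [16, 16]
Step 5: [16, 16]
Step 6: [16, 16, -9]
Step 7: [16, 16, -9, -9]
Step 8: [16, 16, 0]
Step 9: [16, 16]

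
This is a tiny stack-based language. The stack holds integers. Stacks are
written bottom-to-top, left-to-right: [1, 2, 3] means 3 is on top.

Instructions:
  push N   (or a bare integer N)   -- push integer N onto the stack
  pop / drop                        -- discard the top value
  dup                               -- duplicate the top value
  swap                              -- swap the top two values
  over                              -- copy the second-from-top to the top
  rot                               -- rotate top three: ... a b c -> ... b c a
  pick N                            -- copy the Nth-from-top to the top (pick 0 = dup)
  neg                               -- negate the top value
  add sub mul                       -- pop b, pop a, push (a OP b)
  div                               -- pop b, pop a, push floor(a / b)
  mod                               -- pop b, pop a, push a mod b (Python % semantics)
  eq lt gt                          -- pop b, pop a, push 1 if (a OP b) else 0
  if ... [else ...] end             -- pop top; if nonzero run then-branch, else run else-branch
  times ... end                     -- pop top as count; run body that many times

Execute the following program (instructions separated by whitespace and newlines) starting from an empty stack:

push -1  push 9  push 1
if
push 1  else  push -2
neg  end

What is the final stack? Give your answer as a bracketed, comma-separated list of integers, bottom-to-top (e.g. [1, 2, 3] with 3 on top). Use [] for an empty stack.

Answer: [-1, 9, 1]

Derivation:
After 'push -1': [-1]
After 'push 9': [-1, 9]
After 'push 1': [-1, 9, 1]
After 'if': [-1, 9]
After 'push 1': [-1, 9, 1]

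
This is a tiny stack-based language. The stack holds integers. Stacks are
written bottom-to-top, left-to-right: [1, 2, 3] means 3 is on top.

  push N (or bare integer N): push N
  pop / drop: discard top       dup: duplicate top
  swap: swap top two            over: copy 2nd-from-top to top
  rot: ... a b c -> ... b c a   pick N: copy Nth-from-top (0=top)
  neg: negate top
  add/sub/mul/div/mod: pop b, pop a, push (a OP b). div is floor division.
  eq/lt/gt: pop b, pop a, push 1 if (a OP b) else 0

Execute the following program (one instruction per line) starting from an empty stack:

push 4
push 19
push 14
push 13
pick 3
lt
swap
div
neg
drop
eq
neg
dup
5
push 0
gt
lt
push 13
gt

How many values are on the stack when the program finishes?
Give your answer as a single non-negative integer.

Answer: 2

Derivation:
After 'push 4': stack = [4] (depth 1)
After 'push 19': stack = [4, 19] (depth 2)
After 'push 14': stack = [4, 19, 14] (depth 3)
After 'push 13': stack = [4, 19, 14, 13] (depth 4)
After 'pick 3': stack = [4, 19, 14, 13, 4] (depth 5)
After 'lt': stack = [4, 19, 14, 0] (depth 4)
After 'swap': stack = [4, 19, 0, 14] (depth 4)
After 'div': stack = [4, 19, 0] (depth 3)
After 'neg': stack = [4, 19, 0] (depth 3)
After 'drop': stack = [4, 19] (depth 2)
After 'eq': stack = [0] (depth 1)
After 'neg': stack = [0] (depth 1)
After 'dup': stack = [0, 0] (depth 2)
After 'push 5': stack = [0, 0, 5] (depth 3)
After 'push 0': stack = [0, 0, 5, 0] (depth 4)
After 'gt': stack = [0, 0, 1] (depth 3)
After 'lt': stack = [0, 1] (depth 2)
After 'push 13': stack = [0, 1, 13] (depth 3)
After 'gt': stack = [0, 0] (depth 2)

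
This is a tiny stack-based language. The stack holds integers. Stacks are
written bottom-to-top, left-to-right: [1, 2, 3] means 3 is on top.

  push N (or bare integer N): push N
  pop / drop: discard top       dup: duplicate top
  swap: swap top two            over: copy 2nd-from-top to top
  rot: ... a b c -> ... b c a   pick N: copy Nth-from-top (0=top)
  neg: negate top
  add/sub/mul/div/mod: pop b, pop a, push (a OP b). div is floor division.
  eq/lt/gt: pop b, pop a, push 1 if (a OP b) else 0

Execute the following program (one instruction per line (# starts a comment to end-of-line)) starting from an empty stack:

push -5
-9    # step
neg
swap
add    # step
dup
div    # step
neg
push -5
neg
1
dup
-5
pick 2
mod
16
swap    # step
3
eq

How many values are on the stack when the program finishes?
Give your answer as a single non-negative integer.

After 'push -5': stack = [-5] (depth 1)
After 'push -9': stack = [-5, -9] (depth 2)
After 'neg': stack = [-5, 9] (depth 2)
After 'swap': stack = [9, -5] (depth 2)
After 'add': stack = [4] (depth 1)
After 'dup': stack = [4, 4] (depth 2)
After 'div': stack = [1] (depth 1)
After 'neg': stack = [-1] (depth 1)
After 'push -5': stack = [-1, -5] (depth 2)
After 'neg': stack = [-1, 5] (depth 2)
After 'push 1': stack = [-1, 5, 1] (depth 3)
After 'dup': stack = [-1, 5, 1, 1] (depth 4)
After 'push -5': stack = [-1, 5, 1, 1, -5] (depth 5)
After 'pick 2': stack = [-1, 5, 1, 1, -5, 1] (depth 6)
After 'mod': stack = [-1, 5, 1, 1, 0] (depth 5)
After 'push 16': stack = [-1, 5, 1, 1, 0, 16] (depth 6)
After 'swap': stack = [-1, 5, 1, 1, 16, 0] (depth 6)
After 'push 3': stack = [-1, 5, 1, 1, 16, 0, 3] (depth 7)
After 'eq': stack = [-1, 5, 1, 1, 16, 0] (depth 6)

Answer: 6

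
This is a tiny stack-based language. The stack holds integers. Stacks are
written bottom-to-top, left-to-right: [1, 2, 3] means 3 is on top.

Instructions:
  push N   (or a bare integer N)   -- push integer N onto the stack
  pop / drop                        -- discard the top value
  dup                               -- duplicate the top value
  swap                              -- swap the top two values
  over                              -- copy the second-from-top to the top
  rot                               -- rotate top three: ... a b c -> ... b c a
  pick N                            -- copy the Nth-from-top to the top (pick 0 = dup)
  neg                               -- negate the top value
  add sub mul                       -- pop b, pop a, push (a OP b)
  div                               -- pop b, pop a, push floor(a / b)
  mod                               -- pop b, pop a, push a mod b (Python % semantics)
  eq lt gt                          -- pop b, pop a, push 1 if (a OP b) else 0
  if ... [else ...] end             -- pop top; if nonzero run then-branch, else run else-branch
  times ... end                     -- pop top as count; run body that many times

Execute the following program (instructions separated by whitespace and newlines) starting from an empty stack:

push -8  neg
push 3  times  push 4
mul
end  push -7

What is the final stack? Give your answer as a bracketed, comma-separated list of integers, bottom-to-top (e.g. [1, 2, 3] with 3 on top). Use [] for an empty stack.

After 'push -8': [-8]
After 'neg': [8]
After 'push 3': [8, 3]
After 'times': [8]
After 'push 4': [8, 4]
After 'mul': [32]
After 'push 4': [32, 4]
After 'mul': [128]
After 'push 4': [128, 4]
After 'mul': [512]
After 'push -7': [512, -7]

Answer: [512, -7]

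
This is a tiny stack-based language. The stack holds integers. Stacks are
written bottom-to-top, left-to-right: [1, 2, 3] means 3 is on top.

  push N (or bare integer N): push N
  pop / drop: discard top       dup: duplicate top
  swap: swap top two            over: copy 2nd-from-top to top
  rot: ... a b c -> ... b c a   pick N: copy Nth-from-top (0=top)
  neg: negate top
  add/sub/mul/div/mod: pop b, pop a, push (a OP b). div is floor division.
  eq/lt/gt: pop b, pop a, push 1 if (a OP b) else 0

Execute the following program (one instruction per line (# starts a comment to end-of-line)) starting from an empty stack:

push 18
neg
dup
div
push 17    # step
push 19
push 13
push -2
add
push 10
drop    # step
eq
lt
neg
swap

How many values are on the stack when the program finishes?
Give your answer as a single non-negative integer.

After 'push 18': stack = [18] (depth 1)
After 'neg': stack = [-18] (depth 1)
After 'dup': stack = [-18, -18] (depth 2)
After 'div': stack = [1] (depth 1)
After 'push 17': stack = [1, 17] (depth 2)
After 'push 19': stack = [1, 17, 19] (depth 3)
After 'push 13': stack = [1, 17, 19, 13] (depth 4)
After 'push -2': stack = [1, 17, 19, 13, -2] (depth 5)
After 'add': stack = [1, 17, 19, 11] (depth 4)
After 'push 10': stack = [1, 17, 19, 11, 10] (depth 5)
After 'drop': stack = [1, 17, 19, 11] (depth 4)
After 'eq': stack = [1, 17, 0] (depth 3)
After 'lt': stack = [1, 0] (depth 2)
After 'neg': stack = [1, 0] (depth 2)
After 'swap': stack = [0, 1] (depth 2)

Answer: 2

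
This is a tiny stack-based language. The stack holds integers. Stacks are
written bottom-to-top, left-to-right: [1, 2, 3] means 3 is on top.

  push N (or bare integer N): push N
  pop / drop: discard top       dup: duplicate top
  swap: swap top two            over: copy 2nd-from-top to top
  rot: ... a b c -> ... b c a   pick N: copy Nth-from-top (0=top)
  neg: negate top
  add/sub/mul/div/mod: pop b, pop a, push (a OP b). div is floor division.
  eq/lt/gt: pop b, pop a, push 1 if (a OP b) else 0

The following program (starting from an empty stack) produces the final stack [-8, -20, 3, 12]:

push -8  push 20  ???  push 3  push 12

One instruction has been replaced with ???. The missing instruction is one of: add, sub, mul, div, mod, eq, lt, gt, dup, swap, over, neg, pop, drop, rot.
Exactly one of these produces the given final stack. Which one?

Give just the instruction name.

Stack before ???: [-8, 20]
Stack after ???:  [-8, -20]
The instruction that transforms [-8, 20] -> [-8, -20] is: neg

Answer: neg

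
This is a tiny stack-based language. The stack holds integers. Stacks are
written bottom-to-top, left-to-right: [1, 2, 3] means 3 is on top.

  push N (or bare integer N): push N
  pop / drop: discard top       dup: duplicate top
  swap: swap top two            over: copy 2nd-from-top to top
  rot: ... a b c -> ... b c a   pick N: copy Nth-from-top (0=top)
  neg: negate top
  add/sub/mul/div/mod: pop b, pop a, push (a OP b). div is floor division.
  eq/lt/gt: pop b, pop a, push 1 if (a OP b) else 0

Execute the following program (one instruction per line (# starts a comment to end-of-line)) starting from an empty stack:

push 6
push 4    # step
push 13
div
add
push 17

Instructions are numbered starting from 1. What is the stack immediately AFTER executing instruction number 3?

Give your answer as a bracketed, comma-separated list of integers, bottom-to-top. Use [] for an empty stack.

Step 1 ('push 6'): [6]
Step 2 ('push 4'): [6, 4]
Step 3 ('push 13'): [6, 4, 13]

Answer: [6, 4, 13]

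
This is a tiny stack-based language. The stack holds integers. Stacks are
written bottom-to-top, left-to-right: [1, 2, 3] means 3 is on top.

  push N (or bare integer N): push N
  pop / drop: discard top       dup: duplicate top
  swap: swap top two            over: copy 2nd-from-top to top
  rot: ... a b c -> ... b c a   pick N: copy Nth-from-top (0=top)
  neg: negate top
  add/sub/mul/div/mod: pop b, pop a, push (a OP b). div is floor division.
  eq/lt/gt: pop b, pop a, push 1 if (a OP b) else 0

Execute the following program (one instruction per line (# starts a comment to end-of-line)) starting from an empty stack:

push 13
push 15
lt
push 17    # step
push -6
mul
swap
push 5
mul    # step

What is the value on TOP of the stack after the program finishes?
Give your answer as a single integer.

Answer: 5

Derivation:
After 'push 13': [13]
After 'push 15': [13, 15]
After 'lt': [1]
After 'push 17': [1, 17]
After 'push -6': [1, 17, -6]
After 'mul': [1, -102]
After 'swap': [-102, 1]
After 'push 5': [-102, 1, 5]
After 'mul': [-102, 5]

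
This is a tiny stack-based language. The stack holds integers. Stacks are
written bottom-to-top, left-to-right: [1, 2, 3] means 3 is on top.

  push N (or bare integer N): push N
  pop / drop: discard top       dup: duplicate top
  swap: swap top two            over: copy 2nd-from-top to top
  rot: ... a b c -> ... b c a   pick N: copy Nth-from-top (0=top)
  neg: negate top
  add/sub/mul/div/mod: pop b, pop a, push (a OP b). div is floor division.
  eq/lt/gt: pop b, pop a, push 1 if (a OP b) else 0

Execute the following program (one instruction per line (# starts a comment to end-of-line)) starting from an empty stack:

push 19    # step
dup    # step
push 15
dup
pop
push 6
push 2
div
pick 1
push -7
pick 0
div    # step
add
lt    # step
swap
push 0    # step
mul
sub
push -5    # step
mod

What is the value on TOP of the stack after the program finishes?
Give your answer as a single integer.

Answer: -4

Derivation:
After 'push 19': [19]
After 'dup': [19, 19]
After 'push 15': [19, 19, 15]
After 'dup': [19, 19, 15, 15]
After 'pop': [19, 19, 15]
After 'push 6': [19, 19, 15, 6]
After 'push 2': [19, 19, 15, 6, 2]
After 'div': [19, 19, 15, 3]
After 'pick 1': [19, 19, 15, 3, 15]
After 'push -7': [19, 19, 15, 3, 15, -7]
After 'pick 0': [19, 19, 15, 3, 15, -7, -7]
After 'div': [19, 19, 15, 3, 15, 1]
After 'add': [19, 19, 15, 3, 16]
After 'lt': [19, 19, 15, 1]
After 'swap': [19, 19, 1, 15]
After 'push 0': [19, 19, 1, 15, 0]
After 'mul': [19, 19, 1, 0]
After 'sub': [19, 19, 1]
After 'push -5': [19, 19, 1, -5]
After 'mod': [19, 19, -4]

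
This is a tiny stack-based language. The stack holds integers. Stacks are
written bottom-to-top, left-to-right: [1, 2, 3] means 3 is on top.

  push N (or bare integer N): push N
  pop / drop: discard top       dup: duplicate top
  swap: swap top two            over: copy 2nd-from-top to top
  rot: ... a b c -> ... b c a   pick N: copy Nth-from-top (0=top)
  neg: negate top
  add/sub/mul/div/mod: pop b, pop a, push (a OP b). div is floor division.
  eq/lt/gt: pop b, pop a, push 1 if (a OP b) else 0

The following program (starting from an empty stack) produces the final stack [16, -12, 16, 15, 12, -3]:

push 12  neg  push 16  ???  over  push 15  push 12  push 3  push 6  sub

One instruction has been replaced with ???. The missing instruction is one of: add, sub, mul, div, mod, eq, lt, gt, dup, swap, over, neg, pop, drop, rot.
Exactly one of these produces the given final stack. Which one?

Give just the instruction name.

Answer: swap

Derivation:
Stack before ???: [-12, 16]
Stack after ???:  [16, -12]
The instruction that transforms [-12, 16] -> [16, -12] is: swap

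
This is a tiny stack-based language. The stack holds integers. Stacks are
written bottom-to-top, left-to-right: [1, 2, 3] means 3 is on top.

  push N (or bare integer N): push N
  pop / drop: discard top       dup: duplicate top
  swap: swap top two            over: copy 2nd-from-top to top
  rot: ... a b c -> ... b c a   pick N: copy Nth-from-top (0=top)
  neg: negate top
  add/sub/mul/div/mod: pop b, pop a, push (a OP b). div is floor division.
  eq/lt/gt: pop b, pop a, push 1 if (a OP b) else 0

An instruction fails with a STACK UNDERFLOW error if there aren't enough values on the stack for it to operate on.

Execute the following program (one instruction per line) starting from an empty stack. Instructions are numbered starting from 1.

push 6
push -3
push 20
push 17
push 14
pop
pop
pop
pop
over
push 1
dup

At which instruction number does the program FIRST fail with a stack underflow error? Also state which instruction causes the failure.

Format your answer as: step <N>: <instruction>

Answer: step 10: over

Derivation:
Step 1 ('push 6'): stack = [6], depth = 1
Step 2 ('push -3'): stack = [6, -3], depth = 2
Step 3 ('push 20'): stack = [6, -3, 20], depth = 3
Step 4 ('push 17'): stack = [6, -3, 20, 17], depth = 4
Step 5 ('push 14'): stack = [6, -3, 20, 17, 14], depth = 5
Step 6 ('pop'): stack = [6, -3, 20, 17], depth = 4
Step 7 ('pop'): stack = [6, -3, 20], depth = 3
Step 8 ('pop'): stack = [6, -3], depth = 2
Step 9 ('pop'): stack = [6], depth = 1
Step 10 ('over'): needs 2 value(s) but depth is 1 — STACK UNDERFLOW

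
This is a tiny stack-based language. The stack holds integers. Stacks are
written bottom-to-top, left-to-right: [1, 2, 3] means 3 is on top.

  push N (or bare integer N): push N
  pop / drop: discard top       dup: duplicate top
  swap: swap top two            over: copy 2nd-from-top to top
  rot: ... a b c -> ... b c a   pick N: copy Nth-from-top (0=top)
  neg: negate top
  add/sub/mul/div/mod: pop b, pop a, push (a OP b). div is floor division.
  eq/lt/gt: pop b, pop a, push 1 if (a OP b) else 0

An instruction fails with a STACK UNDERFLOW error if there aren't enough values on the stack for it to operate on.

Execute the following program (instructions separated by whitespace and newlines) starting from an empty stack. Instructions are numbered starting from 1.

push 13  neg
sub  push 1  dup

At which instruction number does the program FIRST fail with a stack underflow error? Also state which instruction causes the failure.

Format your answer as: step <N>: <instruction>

Answer: step 3: sub

Derivation:
Step 1 ('push 13'): stack = [13], depth = 1
Step 2 ('neg'): stack = [-13], depth = 1
Step 3 ('sub'): needs 2 value(s) but depth is 1 — STACK UNDERFLOW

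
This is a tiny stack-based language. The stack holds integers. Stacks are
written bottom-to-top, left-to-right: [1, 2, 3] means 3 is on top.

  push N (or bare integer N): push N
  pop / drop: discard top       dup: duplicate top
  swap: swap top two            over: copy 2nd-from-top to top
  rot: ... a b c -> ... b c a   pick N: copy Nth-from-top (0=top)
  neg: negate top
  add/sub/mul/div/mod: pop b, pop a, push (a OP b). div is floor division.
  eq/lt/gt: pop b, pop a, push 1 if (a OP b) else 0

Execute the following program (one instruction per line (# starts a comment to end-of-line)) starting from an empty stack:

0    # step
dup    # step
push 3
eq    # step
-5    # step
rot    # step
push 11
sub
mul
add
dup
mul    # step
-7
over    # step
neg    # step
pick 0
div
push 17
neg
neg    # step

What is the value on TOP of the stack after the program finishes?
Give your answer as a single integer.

Answer: 17

Derivation:
After 'push 0': [0]
After 'dup': [0, 0]
After 'push 3': [0, 0, 3]
After 'eq': [0, 0]
After 'push -5': [0, 0, -5]
After 'rot': [0, -5, 0]
After 'push 11': [0, -5, 0, 11]
After 'sub': [0, -5, -11]
After 'mul': [0, 55]
After 'add': [55]
After 'dup': [55, 55]
After 'mul': [3025]
After 'push -7': [3025, -7]
After 'over': [3025, -7, 3025]
After 'neg': [3025, -7, -3025]
After 'pick 0': [3025, -7, -3025, -3025]
After 'div': [3025, -7, 1]
After 'push 17': [3025, -7, 1, 17]
After 'neg': [3025, -7, 1, -17]
After 'neg': [3025, -7, 1, 17]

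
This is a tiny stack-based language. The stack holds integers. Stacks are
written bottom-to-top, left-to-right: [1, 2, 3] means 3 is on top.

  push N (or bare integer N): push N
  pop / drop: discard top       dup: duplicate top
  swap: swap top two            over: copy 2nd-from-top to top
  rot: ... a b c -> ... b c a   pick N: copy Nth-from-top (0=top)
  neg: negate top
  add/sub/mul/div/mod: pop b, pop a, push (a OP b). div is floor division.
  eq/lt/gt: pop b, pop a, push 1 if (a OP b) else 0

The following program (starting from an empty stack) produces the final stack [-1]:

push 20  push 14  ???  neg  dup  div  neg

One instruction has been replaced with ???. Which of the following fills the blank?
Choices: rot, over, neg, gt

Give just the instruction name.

Answer: gt

Derivation:
Stack before ???: [20, 14]
Stack after ???:  [1]
Checking each choice:
  rot: stack underflow (need 3, have 2)
  over: produces [20, 14, -1]
  neg: produces [20, -1]
  gt: MATCH


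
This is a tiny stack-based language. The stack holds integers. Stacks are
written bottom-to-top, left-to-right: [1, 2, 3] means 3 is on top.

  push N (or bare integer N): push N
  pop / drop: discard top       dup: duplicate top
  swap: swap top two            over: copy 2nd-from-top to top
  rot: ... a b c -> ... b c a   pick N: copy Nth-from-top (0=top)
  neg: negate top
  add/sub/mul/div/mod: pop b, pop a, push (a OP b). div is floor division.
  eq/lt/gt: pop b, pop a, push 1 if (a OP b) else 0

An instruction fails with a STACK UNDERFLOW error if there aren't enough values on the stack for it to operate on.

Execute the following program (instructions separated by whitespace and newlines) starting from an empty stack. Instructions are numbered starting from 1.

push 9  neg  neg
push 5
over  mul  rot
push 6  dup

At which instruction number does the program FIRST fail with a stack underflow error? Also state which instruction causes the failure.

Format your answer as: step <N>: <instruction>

Step 1 ('push 9'): stack = [9], depth = 1
Step 2 ('neg'): stack = [-9], depth = 1
Step 3 ('neg'): stack = [9], depth = 1
Step 4 ('push 5'): stack = [9, 5], depth = 2
Step 5 ('over'): stack = [9, 5, 9], depth = 3
Step 6 ('mul'): stack = [9, 45], depth = 2
Step 7 ('rot'): needs 3 value(s) but depth is 2 — STACK UNDERFLOW

Answer: step 7: rot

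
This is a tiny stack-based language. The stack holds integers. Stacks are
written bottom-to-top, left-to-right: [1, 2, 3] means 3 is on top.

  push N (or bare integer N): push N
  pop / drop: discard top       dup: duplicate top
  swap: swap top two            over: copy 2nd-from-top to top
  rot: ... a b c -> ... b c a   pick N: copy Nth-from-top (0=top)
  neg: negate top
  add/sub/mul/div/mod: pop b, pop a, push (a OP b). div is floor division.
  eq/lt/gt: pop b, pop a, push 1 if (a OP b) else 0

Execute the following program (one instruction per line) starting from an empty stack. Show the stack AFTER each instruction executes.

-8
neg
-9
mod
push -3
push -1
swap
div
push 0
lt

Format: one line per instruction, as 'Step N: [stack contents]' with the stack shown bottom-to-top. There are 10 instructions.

Step 1: [-8]
Step 2: [8]
Step 3: [8, -9]
Step 4: [-1]
Step 5: [-1, -3]
Step 6: [-1, -3, -1]
Step 7: [-1, -1, -3]
Step 8: [-1, 0]
Step 9: [-1, 0, 0]
Step 10: [-1, 0]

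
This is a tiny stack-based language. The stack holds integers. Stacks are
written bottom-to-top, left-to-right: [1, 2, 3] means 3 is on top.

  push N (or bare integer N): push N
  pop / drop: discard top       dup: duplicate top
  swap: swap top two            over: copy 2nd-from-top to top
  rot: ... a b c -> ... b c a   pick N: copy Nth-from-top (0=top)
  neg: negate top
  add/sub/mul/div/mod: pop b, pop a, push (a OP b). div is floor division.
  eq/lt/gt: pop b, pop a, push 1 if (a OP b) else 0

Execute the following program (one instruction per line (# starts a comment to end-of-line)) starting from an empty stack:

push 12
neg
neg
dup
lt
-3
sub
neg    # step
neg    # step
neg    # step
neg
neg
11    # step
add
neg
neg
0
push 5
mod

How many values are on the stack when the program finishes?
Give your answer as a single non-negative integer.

After 'push 12': stack = [12] (depth 1)
After 'neg': stack = [-12] (depth 1)
After 'neg': stack = [12] (depth 1)
After 'dup': stack = [12, 12] (depth 2)
After 'lt': stack = [0] (depth 1)
After 'push -3': stack = [0, -3] (depth 2)
After 'sub': stack = [3] (depth 1)
After 'neg': stack = [-3] (depth 1)
After 'neg': stack = [3] (depth 1)
After 'neg': stack = [-3] (depth 1)
After 'neg': stack = [3] (depth 1)
After 'neg': stack = [-3] (depth 1)
After 'push 11': stack = [-3, 11] (depth 2)
After 'add': stack = [8] (depth 1)
After 'neg': stack = [-8] (depth 1)
After 'neg': stack = [8] (depth 1)
After 'push 0': stack = [8, 0] (depth 2)
After 'push 5': stack = [8, 0, 5] (depth 3)
After 'mod': stack = [8, 0] (depth 2)

Answer: 2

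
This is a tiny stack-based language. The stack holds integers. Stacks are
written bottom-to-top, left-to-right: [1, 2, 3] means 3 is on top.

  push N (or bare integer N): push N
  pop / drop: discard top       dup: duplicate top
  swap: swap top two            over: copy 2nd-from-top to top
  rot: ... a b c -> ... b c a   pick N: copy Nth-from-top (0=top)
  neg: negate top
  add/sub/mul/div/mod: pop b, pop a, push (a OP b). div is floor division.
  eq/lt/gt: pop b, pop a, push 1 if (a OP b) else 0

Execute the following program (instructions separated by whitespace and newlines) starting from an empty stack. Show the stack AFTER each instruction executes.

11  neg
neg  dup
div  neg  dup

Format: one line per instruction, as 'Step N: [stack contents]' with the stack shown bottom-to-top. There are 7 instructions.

Step 1: [11]
Step 2: [-11]
Step 3: [11]
Step 4: [11, 11]
Step 5: [1]
Step 6: [-1]
Step 7: [-1, -1]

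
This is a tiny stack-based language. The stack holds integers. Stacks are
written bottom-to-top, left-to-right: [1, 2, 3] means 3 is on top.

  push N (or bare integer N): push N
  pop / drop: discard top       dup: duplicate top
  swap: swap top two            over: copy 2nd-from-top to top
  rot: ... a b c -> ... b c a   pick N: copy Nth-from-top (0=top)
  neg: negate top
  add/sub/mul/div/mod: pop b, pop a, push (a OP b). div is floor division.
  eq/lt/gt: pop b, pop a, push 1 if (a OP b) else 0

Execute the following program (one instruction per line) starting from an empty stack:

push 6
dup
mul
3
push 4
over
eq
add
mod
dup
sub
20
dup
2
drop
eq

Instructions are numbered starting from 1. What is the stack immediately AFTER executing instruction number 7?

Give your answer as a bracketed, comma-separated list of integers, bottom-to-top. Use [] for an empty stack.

Answer: [36, 3, 0]

Derivation:
Step 1 ('push 6'): [6]
Step 2 ('dup'): [6, 6]
Step 3 ('mul'): [36]
Step 4 ('3'): [36, 3]
Step 5 ('push 4'): [36, 3, 4]
Step 6 ('over'): [36, 3, 4, 3]
Step 7 ('eq'): [36, 3, 0]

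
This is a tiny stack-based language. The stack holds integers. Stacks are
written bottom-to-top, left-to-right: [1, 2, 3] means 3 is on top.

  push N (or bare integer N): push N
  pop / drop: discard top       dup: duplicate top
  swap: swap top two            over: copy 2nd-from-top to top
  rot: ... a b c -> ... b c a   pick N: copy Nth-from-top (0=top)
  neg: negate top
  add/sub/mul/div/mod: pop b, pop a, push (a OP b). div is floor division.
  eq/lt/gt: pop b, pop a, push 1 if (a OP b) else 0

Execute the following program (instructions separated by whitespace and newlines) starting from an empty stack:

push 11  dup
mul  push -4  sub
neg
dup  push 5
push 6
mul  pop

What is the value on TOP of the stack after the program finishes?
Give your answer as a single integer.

After 'push 11': [11]
After 'dup': [11, 11]
After 'mul': [121]
After 'push -4': [121, -4]
After 'sub': [125]
After 'neg': [-125]
After 'dup': [-125, -125]
After 'push 5': [-125, -125, 5]
After 'push 6': [-125, -125, 5, 6]
After 'mul': [-125, -125, 30]
After 'pop': [-125, -125]

Answer: -125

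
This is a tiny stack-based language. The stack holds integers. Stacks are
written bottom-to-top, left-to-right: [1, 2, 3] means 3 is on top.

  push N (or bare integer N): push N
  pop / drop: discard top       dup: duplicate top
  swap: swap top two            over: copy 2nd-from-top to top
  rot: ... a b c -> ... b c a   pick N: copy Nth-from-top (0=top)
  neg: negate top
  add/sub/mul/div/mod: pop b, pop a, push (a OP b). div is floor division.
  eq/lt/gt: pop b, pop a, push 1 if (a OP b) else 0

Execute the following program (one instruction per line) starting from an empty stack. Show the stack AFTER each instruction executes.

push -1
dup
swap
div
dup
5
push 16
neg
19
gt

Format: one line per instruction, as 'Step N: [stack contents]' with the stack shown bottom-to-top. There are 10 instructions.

Step 1: [-1]
Step 2: [-1, -1]
Step 3: [-1, -1]
Step 4: [1]
Step 5: [1, 1]
Step 6: [1, 1, 5]
Step 7: [1, 1, 5, 16]
Step 8: [1, 1, 5, -16]
Step 9: [1, 1, 5, -16, 19]
Step 10: [1, 1, 5, 0]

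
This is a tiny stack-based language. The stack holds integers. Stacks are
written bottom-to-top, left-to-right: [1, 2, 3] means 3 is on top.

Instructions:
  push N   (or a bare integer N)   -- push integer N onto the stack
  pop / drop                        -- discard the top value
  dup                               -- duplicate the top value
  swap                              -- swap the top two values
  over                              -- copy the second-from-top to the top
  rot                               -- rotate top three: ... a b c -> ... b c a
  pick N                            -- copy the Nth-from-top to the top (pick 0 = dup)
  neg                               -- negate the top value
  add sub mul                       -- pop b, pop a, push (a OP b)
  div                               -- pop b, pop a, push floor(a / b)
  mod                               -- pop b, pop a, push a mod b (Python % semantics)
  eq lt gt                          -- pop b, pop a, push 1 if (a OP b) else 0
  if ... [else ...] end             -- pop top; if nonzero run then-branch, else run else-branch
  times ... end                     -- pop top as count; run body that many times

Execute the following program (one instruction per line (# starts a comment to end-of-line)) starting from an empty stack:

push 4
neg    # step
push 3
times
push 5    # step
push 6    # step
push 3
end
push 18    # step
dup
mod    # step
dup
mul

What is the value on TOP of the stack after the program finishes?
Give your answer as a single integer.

Answer: 0

Derivation:
After 'push 4': [4]
After 'neg': [-4]
After 'push 3': [-4, 3]
After 'times': [-4]
After 'push 5': [-4, 5]
After 'push 6': [-4, 5, 6]
After 'push 3': [-4, 5, 6, 3]
After 'push 5': [-4, 5, 6, 3, 5]
After 'push 6': [-4, 5, 6, 3, 5, 6]
After 'push 3': [-4, 5, 6, 3, 5, 6, 3]
After 'push 5': [-4, 5, 6, 3, 5, 6, 3, 5]
After 'push 6': [-4, 5, 6, 3, 5, 6, 3, 5, 6]
After 'push 3': [-4, 5, 6, 3, 5, 6, 3, 5, 6, 3]
After 'push 18': [-4, 5, 6, 3, 5, 6, 3, 5, 6, 3, 18]
After 'dup': [-4, 5, 6, 3, 5, 6, 3, 5, 6, 3, 18, 18]
After 'mod': [-4, 5, 6, 3, 5, 6, 3, 5, 6, 3, 0]
After 'dup': [-4, 5, 6, 3, 5, 6, 3, 5, 6, 3, 0, 0]
After 'mul': [-4, 5, 6, 3, 5, 6, 3, 5, 6, 3, 0]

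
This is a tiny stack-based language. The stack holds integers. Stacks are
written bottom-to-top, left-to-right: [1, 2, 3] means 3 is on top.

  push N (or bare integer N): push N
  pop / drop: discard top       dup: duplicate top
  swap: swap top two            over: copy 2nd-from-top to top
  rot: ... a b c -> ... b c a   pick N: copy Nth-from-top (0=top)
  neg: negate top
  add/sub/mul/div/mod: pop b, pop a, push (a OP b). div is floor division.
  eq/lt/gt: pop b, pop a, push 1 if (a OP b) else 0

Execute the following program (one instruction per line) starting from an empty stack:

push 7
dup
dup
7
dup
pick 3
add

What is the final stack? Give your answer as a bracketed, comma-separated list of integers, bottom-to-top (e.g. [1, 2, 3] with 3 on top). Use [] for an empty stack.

Answer: [7, 7, 7, 7, 14]

Derivation:
After 'push 7': [7]
After 'dup': [7, 7]
After 'dup': [7, 7, 7]
After 'push 7': [7, 7, 7, 7]
After 'dup': [7, 7, 7, 7, 7]
After 'pick 3': [7, 7, 7, 7, 7, 7]
After 'add': [7, 7, 7, 7, 14]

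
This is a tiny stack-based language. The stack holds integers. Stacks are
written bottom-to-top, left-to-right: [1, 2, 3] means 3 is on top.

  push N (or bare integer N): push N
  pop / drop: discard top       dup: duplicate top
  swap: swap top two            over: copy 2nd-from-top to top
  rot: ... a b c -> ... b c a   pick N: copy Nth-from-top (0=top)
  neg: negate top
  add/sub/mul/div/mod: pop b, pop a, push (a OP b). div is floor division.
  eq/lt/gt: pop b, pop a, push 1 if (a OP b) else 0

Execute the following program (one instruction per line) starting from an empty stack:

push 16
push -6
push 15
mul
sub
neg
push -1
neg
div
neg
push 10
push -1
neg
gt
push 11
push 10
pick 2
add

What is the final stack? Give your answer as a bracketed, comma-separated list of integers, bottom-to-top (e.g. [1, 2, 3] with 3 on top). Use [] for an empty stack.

Answer: [106, 1, 11, 11]

Derivation:
After 'push 16': [16]
After 'push -6': [16, -6]
After 'push 15': [16, -6, 15]
After 'mul': [16, -90]
After 'sub': [106]
After 'neg': [-106]
After 'push -1': [-106, -1]
After 'neg': [-106, 1]
After 'div': [-106]
After 'neg': [106]
After 'push 10': [106, 10]
After 'push -1': [106, 10, -1]
After 'neg': [106, 10, 1]
After 'gt': [106, 1]
After 'push 11': [106, 1, 11]
After 'push 10': [106, 1, 11, 10]
After 'pick 2': [106, 1, 11, 10, 1]
After 'add': [106, 1, 11, 11]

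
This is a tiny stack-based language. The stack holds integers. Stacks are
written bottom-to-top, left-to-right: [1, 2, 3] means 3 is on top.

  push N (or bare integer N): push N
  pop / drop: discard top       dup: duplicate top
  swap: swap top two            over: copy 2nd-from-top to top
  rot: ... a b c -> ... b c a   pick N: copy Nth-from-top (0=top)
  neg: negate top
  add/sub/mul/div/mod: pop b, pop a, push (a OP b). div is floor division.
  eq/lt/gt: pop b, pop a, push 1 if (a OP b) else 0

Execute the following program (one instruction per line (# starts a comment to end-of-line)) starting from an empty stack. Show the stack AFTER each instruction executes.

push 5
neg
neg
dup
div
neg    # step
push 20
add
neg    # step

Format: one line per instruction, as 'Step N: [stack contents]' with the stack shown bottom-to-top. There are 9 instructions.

Step 1: [5]
Step 2: [-5]
Step 3: [5]
Step 4: [5, 5]
Step 5: [1]
Step 6: [-1]
Step 7: [-1, 20]
Step 8: [19]
Step 9: [-19]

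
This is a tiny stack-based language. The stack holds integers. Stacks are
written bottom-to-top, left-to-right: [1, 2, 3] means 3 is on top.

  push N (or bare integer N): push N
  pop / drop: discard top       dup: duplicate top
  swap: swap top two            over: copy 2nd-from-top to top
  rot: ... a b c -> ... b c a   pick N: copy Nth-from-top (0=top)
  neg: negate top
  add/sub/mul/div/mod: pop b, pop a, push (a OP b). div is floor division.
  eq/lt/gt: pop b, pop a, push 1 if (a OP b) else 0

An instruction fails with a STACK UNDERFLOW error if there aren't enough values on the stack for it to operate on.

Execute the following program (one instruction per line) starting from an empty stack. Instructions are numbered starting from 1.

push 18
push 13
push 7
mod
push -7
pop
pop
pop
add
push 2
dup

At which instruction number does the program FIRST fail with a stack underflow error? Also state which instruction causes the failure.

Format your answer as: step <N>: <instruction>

Step 1 ('push 18'): stack = [18], depth = 1
Step 2 ('push 13'): stack = [18, 13], depth = 2
Step 3 ('push 7'): stack = [18, 13, 7], depth = 3
Step 4 ('mod'): stack = [18, 6], depth = 2
Step 5 ('push -7'): stack = [18, 6, -7], depth = 3
Step 6 ('pop'): stack = [18, 6], depth = 2
Step 7 ('pop'): stack = [18], depth = 1
Step 8 ('pop'): stack = [], depth = 0
Step 9 ('add'): needs 2 value(s) but depth is 0 — STACK UNDERFLOW

Answer: step 9: add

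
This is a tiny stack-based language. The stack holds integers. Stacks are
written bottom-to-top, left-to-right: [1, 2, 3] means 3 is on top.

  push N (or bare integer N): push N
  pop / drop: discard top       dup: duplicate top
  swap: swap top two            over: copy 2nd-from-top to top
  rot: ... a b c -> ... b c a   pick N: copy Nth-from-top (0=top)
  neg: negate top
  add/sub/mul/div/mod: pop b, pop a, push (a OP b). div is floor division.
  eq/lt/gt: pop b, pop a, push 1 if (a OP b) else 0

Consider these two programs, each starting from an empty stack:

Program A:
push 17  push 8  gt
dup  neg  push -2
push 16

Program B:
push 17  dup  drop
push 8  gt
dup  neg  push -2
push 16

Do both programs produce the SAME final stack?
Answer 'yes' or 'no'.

Program A trace:
  After 'push 17': [17]
  After 'push 8': [17, 8]
  After 'gt': [1]
  After 'dup': [1, 1]
  After 'neg': [1, -1]
  After 'push -2': [1, -1, -2]
  After 'push 16': [1, -1, -2, 16]
Program A final stack: [1, -1, -2, 16]

Program B trace:
  After 'push 17': [17]
  After 'dup': [17, 17]
  After 'drop': [17]
  After 'push 8': [17, 8]
  After 'gt': [1]
  After 'dup': [1, 1]
  After 'neg': [1, -1]
  After 'push -2': [1, -1, -2]
  After 'push 16': [1, -1, -2, 16]
Program B final stack: [1, -1, -2, 16]
Same: yes

Answer: yes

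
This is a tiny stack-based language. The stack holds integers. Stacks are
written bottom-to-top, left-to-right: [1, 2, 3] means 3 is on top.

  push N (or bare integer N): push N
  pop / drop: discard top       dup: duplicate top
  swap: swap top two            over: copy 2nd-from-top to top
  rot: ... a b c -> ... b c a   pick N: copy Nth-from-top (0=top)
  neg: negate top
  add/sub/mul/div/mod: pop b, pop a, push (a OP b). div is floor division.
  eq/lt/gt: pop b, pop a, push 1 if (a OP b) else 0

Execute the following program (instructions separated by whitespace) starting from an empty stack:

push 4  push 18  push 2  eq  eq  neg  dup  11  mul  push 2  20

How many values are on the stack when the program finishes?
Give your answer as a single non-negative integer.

Answer: 4

Derivation:
After 'push 4': stack = [4] (depth 1)
After 'push 18': stack = [4, 18] (depth 2)
After 'push 2': stack = [4, 18, 2] (depth 3)
After 'eq': stack = [4, 0] (depth 2)
After 'eq': stack = [0] (depth 1)
After 'neg': stack = [0] (depth 1)
After 'dup': stack = [0, 0] (depth 2)
After 'push 11': stack = [0, 0, 11] (depth 3)
After 'mul': stack = [0, 0] (depth 2)
After 'push 2': stack = [0, 0, 2] (depth 3)
After 'push 20': stack = [0, 0, 2, 20] (depth 4)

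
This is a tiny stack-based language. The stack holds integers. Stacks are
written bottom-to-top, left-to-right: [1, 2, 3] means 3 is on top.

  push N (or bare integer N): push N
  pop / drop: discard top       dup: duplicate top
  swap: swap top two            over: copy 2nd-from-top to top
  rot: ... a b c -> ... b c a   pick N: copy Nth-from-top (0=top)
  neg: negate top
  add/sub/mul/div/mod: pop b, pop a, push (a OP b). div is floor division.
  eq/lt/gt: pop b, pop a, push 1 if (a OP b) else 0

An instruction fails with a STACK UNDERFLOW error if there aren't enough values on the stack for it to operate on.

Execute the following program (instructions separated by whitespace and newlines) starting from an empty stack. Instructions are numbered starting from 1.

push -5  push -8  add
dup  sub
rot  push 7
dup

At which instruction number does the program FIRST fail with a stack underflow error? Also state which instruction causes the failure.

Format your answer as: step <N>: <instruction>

Step 1 ('push -5'): stack = [-5], depth = 1
Step 2 ('push -8'): stack = [-5, -8], depth = 2
Step 3 ('add'): stack = [-13], depth = 1
Step 4 ('dup'): stack = [-13, -13], depth = 2
Step 5 ('sub'): stack = [0], depth = 1
Step 6 ('rot'): needs 3 value(s) but depth is 1 — STACK UNDERFLOW

Answer: step 6: rot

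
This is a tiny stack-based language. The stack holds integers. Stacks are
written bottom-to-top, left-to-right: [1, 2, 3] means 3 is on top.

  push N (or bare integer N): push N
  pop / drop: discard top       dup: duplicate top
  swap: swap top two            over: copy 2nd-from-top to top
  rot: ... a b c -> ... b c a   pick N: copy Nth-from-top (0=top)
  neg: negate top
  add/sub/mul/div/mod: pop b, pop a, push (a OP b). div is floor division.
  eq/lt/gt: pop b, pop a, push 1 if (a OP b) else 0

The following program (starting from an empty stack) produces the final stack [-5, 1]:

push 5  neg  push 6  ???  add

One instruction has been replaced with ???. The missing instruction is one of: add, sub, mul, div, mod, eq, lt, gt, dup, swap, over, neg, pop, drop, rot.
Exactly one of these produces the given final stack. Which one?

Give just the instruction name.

Stack before ???: [-5, 6]
Stack after ???:  [-5, 6, -5]
The instruction that transforms [-5, 6] -> [-5, 6, -5] is: over

Answer: over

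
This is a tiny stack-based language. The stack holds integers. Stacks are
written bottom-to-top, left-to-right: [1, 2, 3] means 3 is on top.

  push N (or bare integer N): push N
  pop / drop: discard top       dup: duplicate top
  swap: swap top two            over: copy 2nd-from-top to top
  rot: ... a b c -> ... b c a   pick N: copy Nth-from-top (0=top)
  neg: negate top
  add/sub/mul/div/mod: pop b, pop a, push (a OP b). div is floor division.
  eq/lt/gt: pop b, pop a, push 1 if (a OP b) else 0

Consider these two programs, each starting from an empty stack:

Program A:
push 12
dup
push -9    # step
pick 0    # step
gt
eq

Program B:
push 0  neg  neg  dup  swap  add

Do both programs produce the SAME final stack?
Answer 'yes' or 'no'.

Answer: no

Derivation:
Program A trace:
  After 'push 12': [12]
  After 'dup': [12, 12]
  After 'push -9': [12, 12, -9]
  After 'pick 0': [12, 12, -9, -9]
  After 'gt': [12, 12, 0]
  After 'eq': [12, 0]
Program A final stack: [12, 0]

Program B trace:
  After 'push 0': [0]
  After 'neg': [0]
  After 'neg': [0]
  After 'dup': [0, 0]
  After 'swap': [0, 0]
  After 'add': [0]
Program B final stack: [0]
Same: no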